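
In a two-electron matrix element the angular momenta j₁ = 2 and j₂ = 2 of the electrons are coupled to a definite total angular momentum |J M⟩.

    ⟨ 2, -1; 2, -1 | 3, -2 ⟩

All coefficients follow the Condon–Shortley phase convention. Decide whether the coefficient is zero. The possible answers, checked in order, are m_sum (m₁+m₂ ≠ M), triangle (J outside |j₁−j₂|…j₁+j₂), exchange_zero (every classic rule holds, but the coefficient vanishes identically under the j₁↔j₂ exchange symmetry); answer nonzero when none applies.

exchange_zero

m-sum: m₁+m₂ = -1+(-1) = -2, M = -2  ✓
triangle: |j₁−j₂| = 0 ≤ J = 3 ≤ j₁+j₂ = 4  ✓
exchange: j₁=j₂ and m₁=m₂, and (−1)^(j₁+j₂−J) = (−1)^1 = −1 forces ⟨j₁m₁;j₂m₂|JM⟩ = −⟨j₂m₂;j₁m₁|JM⟩ = −⟨j₁m₁;j₂m₂|JM⟩ ⇒ the coefficient vanishes identically
Racah sum check: Σ_k collapses to 0 ⇒ CG = 0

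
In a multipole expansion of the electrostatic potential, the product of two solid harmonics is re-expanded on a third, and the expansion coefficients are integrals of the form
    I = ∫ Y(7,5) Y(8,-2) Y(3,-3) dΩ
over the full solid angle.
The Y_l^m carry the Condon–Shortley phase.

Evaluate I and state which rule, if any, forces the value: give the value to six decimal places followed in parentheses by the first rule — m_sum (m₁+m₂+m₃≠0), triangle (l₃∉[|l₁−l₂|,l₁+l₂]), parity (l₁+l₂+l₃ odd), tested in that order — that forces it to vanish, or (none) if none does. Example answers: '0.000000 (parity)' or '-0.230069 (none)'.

-0.069177 (none)

m-sum 0 ✓  L=18 even ✓  1≤3≤15 ✓
Π(2lᵢ+1) = 15×17×7 = 1785
triangle coeff Δ(7,8,3) = 1/5290740
Σ_t [5,7]: t=5:−1/7257600 t=6:+1/2073600 t=7:−1/7257600 = 1/4838400
(3j)²=252/20995 [(7 8 3; 0 0 0)], sign=-1
Σ_t [2,2]: t=2:+1/348364800 = 1/348364800
(3j)²=165/58786 [(7 8 3; 5 -2 -3)], sign=+1
⇒ 4πI² = 62370/1037153
I = (-1)√(62370/1037153/(4π)) = -0.06917697
No selection rule forces the value: the integral is nonzero (none).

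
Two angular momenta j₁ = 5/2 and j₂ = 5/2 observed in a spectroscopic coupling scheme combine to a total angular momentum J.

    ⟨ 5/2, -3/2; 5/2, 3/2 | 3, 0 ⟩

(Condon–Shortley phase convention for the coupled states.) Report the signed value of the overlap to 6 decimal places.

√[7·2!3!3!/9! · 1!4!4!1!3!3!] = √(144/5)
  +(−1)^1/∏(1,1,3,3,0,0)! = -1/36  (running -1/36)
  +(−1)^2/∏(2,0,2,2,1,1)! = 1/8  (running 7/72)
⟨..|..⟩ = √(144/5)·(7/72) = +0.521749

+0.521749  (= +√(49/180))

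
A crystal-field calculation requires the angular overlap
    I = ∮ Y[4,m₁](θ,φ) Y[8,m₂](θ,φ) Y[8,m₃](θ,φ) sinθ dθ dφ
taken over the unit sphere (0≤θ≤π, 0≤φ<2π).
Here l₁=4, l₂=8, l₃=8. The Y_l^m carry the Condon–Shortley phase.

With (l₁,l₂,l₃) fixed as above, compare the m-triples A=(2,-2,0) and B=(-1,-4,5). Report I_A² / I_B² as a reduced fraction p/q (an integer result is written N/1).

126/65

Shared (l₁,l₂,l₃)=(4,8,8): N and (l;000)² cancel in I_A²/I_B².
A: Δ = 4!·4!·12!/21! = 1/185175900; Racah Σ t=0..2: t=0:+1/49766400 t=1:−1/21772800 t=2:+1/92897280 = -1/66355200; ⇒ 3j(4 8 8; 2 -2 0)² = 63/8398, sgn -1
B: Δ = 4!·4!·12!/21! = 1/185175900; Racah Σ t=1..4: t=1:−1/313528320 t=2:+1/174182400 t=3:−1/958003200 t=4:+1/68976230400 = 1/656916480; ⇒ 3j(4 8 8; -1 -4 5)² = 5/1292, sgn -1
I_A²/I_B² = (63/8398)/(5/1292) = 126/65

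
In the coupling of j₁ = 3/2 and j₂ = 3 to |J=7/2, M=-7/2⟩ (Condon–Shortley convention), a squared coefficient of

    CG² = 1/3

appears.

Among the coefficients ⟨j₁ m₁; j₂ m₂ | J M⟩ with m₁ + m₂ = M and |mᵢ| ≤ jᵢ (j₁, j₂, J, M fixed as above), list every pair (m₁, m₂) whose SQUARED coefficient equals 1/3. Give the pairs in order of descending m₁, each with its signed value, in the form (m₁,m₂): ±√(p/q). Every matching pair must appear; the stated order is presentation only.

Admissible pairs with m₁+m₂ = M = -7/2: (-3/2,-2), (-1/2,-3)
  (m₁,m₂)=(-1/2,-3): CG² = 2/3, CG = +√(2/3)
  (m₁,m₂)=(-3/2,-2): CG² = 1/3, CG = −√(1/3)   ← matches the target
Pairs with CG² = 1/3: (-3/2,-2): −√(1/3)

(-3/2,-2): −√(1/3)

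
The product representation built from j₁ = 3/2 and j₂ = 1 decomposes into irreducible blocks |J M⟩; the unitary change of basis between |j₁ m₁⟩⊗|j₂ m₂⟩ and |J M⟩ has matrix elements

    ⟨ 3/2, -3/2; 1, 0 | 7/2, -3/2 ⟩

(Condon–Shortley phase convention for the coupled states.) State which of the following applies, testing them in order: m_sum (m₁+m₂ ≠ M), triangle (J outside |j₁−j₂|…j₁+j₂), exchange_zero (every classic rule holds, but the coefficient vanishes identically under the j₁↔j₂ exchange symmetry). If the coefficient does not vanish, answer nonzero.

triangle

m-sum: m₁+m₂ = -3/2+0 = -3/2, M = -3/2  ✓
triangle: need |j₁−j₂| ≤ J ≤ j₁+j₂, i.e. J ∈ [1/2, 5/2]; J = 7/2 is outside ✗ ⇒ coefficient is 0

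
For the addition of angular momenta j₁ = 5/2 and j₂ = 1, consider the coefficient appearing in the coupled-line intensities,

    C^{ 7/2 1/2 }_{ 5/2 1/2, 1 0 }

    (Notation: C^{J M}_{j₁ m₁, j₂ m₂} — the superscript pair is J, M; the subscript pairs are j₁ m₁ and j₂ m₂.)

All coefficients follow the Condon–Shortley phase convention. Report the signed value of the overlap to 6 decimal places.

√[8·0!5!2!/8! · 3!2!1!1!4!3!] = √(576/7)
  +(−1)^0/∏(0,0,2,1,3,1)! = 1/12  (running 1/12)
⟨..|..⟩ = √(576/7)·(1/12) = +0.755929

+√(4/7) ≈ +0.755929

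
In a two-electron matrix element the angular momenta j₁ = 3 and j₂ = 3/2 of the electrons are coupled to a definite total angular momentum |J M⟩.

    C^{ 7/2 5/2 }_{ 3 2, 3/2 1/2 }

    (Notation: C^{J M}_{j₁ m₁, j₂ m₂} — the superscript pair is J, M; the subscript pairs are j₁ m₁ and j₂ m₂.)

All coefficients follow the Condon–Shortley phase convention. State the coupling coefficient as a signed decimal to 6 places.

+0.377964  (= +√(1/7))

triangle: 1!×5!×2!/9! = 240/362880
(j±m)!: 5!×1!×2!×1!×6!×1! = 172800
prefactor² = (2J+1)×Δ×N² = 6400/7
  k=0: +1/(0!×1!×1!×2!×4!×0!) = 1/48
  k=1: −1/(1!×0!×0!×1!×5!×1!) = -1/120
Σ = 1/80  ⇒  CG² = 6400/7×(1/80)² = 1/7
CG = +√(1/7) = +0.377964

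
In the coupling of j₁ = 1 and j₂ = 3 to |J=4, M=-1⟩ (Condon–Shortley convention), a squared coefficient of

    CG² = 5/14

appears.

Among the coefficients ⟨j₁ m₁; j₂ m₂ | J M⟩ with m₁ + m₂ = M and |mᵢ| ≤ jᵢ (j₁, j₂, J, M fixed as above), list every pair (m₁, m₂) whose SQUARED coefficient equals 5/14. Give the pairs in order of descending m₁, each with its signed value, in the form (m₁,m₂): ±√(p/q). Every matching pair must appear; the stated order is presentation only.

(-1,0): +√(5/14)

Admissible pairs with m₁+m₂ = M = -1: (-1,0), (0,-1), (1,-2)
  (m₁,m₂)=(1,-2): CG² = 3/28, CG = +√(3/28)
  (m₁,m₂)=(0,-1): CG² = 15/28, CG = +√(15/28)
  (m₁,m₂)=(-1,0): CG² = 5/14, CG = +√(5/14)   ← matches the target
Pairs with CG² = 5/14: (-1,0): +√(5/14)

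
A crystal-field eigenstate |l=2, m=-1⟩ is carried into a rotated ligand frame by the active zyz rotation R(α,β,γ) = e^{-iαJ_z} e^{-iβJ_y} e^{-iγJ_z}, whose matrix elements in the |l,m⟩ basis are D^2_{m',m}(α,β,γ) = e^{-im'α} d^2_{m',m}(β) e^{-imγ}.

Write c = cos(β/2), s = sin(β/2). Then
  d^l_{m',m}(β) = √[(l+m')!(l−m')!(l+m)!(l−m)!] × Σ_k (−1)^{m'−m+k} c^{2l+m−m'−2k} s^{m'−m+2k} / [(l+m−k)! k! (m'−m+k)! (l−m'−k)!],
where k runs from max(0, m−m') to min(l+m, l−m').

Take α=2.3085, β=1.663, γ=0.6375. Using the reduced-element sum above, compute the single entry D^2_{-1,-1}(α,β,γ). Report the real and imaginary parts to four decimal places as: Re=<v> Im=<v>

First d^2_{-1,-1}(β=1.6630), then the phase factors e^{-i(-1)α} and e^{-i(-1)γ}:
Half-angle: c=0.673768, s=0.738943. N=√(1·6·1·6)=6.000000
k∈{0,1} keeps every argument non-negative
  k=0: (−1)^0·6.0000/(6)·0.6738^4·0.7389^0 = +0.206083
  k=1: (−1)^1·6.0000/(2)·0.6738^2·0.7389^2 = -0.743642
d^2_{-1,-1}(1.6630) = +0.206083 -0.743642 = -0.537559
D = (-0.672590+0.740015i)·(-0.537559)·(+0.803586+0.595188i) = +0.527309-0.104473i

Re=0.5273 Im=-0.1045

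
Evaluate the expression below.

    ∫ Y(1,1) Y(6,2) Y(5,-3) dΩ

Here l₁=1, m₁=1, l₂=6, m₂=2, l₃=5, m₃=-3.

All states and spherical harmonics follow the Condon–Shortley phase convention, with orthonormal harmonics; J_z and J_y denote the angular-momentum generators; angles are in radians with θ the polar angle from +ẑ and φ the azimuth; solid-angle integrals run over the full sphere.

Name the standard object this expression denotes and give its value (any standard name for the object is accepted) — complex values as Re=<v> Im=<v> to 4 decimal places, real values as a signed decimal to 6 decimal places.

Gaunt coefficient, +0.100084

This is a Gaunt coefficient — the integral of a triple product of spherical harmonics over the sphere.
Rules hold: Σm=0, L=12 even, 5≤5≤7.
N = 3·13·11 = 429
Δ = 2!·0!·10!/13! = 1/858
Racah Σ t=1..1: t=1:−1/14400 = -1/14400
⇒ 3j(1 6 5; 0 0 0)² = 6/143, sgn +1
Racah Σ t=0..0: t=0:+1/161280 = 1/161280
⇒ 3j(1 6 5; 1 2 -3)² = 1/143, sgn +1
4πI² = N·(3j₀)²·(3jₘ)² = 18/143
I = +1·√(0.125874/4π) = 0.10008369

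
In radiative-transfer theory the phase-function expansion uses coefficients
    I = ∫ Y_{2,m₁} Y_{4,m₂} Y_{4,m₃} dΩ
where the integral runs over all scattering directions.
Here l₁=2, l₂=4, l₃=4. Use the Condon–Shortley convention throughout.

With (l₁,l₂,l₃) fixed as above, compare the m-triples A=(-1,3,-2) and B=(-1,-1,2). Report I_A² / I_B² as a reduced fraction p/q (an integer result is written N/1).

175/81

Shared (l₁,l₂,l₃)=(2,4,4): N and (l;000)² cancel in I_A²/I_B².
A: Δ = 2!·2!·6!/11! = 1/13860; Racah Σ t=1..2: t=1:−1/1440 t=2:+1/240 = 1/288; ⇒ 3j(2 4 4; -1 3 -2)² = 5/132, sgn +1
B: Δ = 2!·2!·6!/11! = 1/13860; Racah Σ t=1..2: t=1:−1/96 t=2:+1/240 = -1/160; ⇒ 3j(2 4 4; -1 -1 2)² = 27/1540, sgn -1
I_A²/I_B² = (5/132)/(27/1540) = 175/81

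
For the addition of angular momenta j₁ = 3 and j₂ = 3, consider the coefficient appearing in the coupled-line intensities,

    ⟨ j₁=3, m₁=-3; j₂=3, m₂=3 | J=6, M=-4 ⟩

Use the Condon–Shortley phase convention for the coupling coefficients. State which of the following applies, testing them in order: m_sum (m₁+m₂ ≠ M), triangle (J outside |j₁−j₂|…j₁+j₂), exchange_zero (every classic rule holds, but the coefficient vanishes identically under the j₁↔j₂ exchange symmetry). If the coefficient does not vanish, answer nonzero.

m_sum

m-sum: m₁+m₂ = -3+3 = 0, M = -4  ✗ ⇒ coefficient is 0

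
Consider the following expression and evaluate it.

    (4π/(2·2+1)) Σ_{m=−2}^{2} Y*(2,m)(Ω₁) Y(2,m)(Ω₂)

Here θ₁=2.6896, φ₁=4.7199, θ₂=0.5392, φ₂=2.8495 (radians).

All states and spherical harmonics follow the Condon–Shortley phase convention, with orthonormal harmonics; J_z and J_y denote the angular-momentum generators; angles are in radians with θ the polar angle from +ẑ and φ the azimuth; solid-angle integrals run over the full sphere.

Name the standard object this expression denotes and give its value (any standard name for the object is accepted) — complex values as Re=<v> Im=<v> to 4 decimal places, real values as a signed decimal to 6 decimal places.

This sum is the spherical-harmonic addition theorem: it equals the Legendre polynomial P_l(cos γ) of the angle γ between the two directions.
Summing Y*_{l m}(θ₁,φ₁)·Y_{l m}(θ₂,φ₂) over m ∈ [−2, 2]; prefactor 4π/(2·2+1) = 2.513274:
  [-2]  conj(Y_{2,-2})(Ω₁) = (-0.073677, -0.001107) ; Y_{2,-2}(Ω₂) = (0.084946, 0.056163) ; Δ = (-0.006196, -0.004232)
  [-1]  conj(Y_{2,-1})(Ω₁) = (-0.002280, 0.303525) ; Y_{2,-1}(Ω₂) = (-0.325968, -0.098016) ; Δ = (0.030494, -0.098716)
  [+0]  conj(Y_{2,0})(Ω₁) = (0.450292, -0.000000) ; Y_{2,0}(Ω₂) = (0.381343, 0.000000) ; Δ = (0.171716, 0.000000)
  [+1]  conj(Y_{2,1})(Ω₁) = (0.002280, 0.303525) ; Y_{2,1}(Ω₂) = (0.325968, -0.098016) ; Δ = (0.030494, 0.098716)
  [+2]  conj(Y_{2,2})(Ω₁) = (-0.073677, 0.001107) ; Y_{2,2}(Ω₂) = (0.084946, -0.056163) ; Δ = (-0.006196, 0.004232)
Σ over m = (0.220310, 0.000000); ×(4π/5) → (0.553700, 0.000000). Real part: 0.553700

Legendre polynomial (addition theorem), +0.553700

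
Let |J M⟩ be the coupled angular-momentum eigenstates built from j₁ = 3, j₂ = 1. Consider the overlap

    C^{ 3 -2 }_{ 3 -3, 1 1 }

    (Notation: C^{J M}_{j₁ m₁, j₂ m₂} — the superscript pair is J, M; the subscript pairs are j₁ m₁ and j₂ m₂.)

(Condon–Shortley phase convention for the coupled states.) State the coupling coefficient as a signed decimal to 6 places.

−√(1/4) = -0.500000

triangle: 1!·5!·1!/8! = 120/40320
(j±m)!: 0!·6!·2!·0!·1!·5! = 172800
prefactor² = (2J+1)·Δ·N² = 3600
  k=1: −1/(1!·0!·5!·1!·0!·0!) = -1/120
Σ = -1/120  ⇒  CG² = 3600·(-1/120)² = 1/4
CG = −√(1/4) = -0.500000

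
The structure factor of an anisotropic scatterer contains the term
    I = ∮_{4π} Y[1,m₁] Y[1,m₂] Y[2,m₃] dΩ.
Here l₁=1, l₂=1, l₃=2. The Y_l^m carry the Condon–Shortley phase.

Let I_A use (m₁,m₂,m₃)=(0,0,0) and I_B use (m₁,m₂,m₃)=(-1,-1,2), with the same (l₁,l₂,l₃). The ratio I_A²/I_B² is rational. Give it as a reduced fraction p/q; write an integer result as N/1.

Shared (l₁,l₂,l₃)=(1,1,2): N and (l;000)² cancel in I_A²/I_B².
A: Δ = 0!·2!·2!/5! = 1/30; Racah Σ t=0..0: t=0:+1/1 = 1/1; ⇒ 3j(1 1 2; 0 0 0)² = 2/15, sgn +1
B: Δ = 0!·2!·2!/5! = 1/30; Racah Σ t=0..0: t=0:+1/4 = 1/4; ⇒ 3j(1 1 2; -1 -1 2)² = 1/5, sgn +1
I_A²/I_B² = (2/15)/(1/5) = 2/3

2/3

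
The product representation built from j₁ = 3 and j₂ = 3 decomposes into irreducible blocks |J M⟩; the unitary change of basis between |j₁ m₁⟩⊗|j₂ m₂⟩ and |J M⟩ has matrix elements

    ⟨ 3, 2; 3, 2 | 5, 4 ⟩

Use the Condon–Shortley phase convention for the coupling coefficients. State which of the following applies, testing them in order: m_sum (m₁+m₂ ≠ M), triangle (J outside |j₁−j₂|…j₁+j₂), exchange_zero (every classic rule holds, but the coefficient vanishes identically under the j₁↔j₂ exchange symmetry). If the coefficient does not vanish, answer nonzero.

exchange_zero

m-sum: m₁+m₂ = 2+2 = 4, M = 4  ✓
triangle: |j₁−j₂| = 0 ≤ J = 5 ≤ j₁+j₂ = 6  ✓
exchange: j₁=j₂ and m₁=m₂, and (−1)^(j₁+j₂−J) = (−1)^1 = −1 forces ⟨j₁m₁;j₂m₂|JM⟩ = −⟨j₂m₂;j₁m₁|JM⟩ = −⟨j₁m₁;j₂m₂|JM⟩ ⇒ the coefficient vanishes identically
Racah sum check: Σ_k collapses to 0 ⇒ CG = 0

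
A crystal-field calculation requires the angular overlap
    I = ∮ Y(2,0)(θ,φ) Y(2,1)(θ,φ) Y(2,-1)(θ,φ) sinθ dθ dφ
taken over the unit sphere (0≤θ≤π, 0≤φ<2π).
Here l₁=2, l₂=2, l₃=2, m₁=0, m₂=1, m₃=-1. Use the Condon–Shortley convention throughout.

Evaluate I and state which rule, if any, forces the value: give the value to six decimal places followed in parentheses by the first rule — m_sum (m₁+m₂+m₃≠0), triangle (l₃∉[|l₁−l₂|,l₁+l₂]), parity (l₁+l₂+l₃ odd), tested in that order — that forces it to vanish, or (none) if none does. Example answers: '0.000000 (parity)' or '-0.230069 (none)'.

Checks pass: Σm=0; 6 even; l₃=2∈[0,4].
(2·2+1)(2·2+1)(2·2+1) = 125
Δ: 2! 2! 2! / 7! → 1/630
sum: t=0:+1/8 t=1:−1/1 t=2:+1/8 = -3/4
3j²(2 2 2; 0 0 0) = Δ·Π!·Σ² = 2/35  (sign -1)
sum: t=1:−1/2 t=2:+1/4 = -1/4
3j²(2 2 2; 0 1 -1) = Δ·Π!·Σ² = 1/70  (sign +1)
combine: 4πI² = 125·2/35·1/70 = 5/49
take √, sign -1: I = -0.09011188
No selection rule forces the value: the integral is nonzero (none).

-0.090112 (none)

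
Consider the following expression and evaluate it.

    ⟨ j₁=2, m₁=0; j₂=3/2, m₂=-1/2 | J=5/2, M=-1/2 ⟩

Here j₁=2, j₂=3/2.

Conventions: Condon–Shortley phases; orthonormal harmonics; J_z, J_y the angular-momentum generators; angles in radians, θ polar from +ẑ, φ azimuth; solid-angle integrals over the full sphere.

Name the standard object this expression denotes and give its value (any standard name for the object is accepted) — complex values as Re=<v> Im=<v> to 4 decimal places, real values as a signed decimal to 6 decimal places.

This is a Clebsch–Gordan (vector-coupling) coefficient.
j₁+j₂−J=1  J+j₁−j₂=3  J−j₁+j₂=2  j₁+j₂+J+1=7
(j₁±m₁, j₂±m₂, J±M) = (2,2,1,2,2,3)
P² = 48/35
sum k=0..1:
  [0] +1/2 = 1/2
  [1] −1/4 = -1/4
S = 1/4
C² = P²·S² = 3/35 ; C = +0.292770

Clebsch–Gordan coefficient, +√(3/35) ≈ +0.292770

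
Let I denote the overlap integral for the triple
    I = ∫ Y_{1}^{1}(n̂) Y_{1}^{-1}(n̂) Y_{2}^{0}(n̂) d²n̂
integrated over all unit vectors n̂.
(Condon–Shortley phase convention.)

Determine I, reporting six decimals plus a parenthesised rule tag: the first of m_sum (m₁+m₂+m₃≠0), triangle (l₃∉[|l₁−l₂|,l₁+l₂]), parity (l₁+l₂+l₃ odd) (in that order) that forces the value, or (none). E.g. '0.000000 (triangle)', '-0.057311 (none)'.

m-sum 0 ✓  L=4 even ✓  0≤2≤2 ✓
Π(2lᵢ+1) = 3×3×5 = 45
triangle coeff Δ(1,1,2) = 1/30
Σ_t [0,0]: t=0:+1/1 = 1/1
(3j)²=2/15 [(1 1 2; 0 0 0)], sign=+1
Σ_t [0,0]: t=0:+1/4 = 1/4
(3j)²=1/30 [(1 1 2; 1 -1 0)], sign=+1
⇒ 4πI² = 1/5
I = (+1)√(1/5/(4π)) = 0.12615663
No selection rule forces the value: the integral is nonzero (none).

0.126157 (none)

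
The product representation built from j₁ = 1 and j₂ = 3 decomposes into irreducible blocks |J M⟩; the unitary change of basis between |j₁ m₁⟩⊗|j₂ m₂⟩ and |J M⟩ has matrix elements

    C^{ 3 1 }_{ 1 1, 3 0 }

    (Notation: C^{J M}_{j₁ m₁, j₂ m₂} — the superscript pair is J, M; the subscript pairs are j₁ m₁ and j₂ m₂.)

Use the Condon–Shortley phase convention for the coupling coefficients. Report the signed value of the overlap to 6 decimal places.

+0.707107

triangle: 1!·1!·5!/8! = 120/40320
(j±m)!: 2!·0!·3!·3!·4!·2! = 3456
prefactor² = (2J+1)·Δ·N² = 72
  k=0: +1/(0!·1!·0!·3!·1!·2!) = 1/12
Σ = 1/12  ⇒  CG² = 72·(1/12)² = 1/2
CG = +√(1/2) = +0.707107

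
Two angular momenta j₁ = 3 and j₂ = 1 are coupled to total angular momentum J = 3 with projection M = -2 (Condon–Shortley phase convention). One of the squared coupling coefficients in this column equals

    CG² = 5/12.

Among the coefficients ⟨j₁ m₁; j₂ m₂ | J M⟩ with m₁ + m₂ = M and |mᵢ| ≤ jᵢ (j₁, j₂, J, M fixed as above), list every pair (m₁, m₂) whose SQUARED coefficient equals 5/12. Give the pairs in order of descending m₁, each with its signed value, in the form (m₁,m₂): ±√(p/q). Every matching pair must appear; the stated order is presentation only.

(-1,-1): +√(5/12)

Admissible pairs with m₁+m₂ = M = -2: (-3,1), (-2,0), (-1,-1)
  (m₁,m₂)=(-1,-1): CG² = 5/12, CG = +√(5/12)   ← matches the target
  (m₁,m₂)=(-2,0): CG² = 1/3, CG = −√(1/3)
  (m₁,m₂)=(-3,1): CG² = 1/4, CG = −√(1/4)
Pairs with CG² = 5/12: (-1,-1): +√(5/12)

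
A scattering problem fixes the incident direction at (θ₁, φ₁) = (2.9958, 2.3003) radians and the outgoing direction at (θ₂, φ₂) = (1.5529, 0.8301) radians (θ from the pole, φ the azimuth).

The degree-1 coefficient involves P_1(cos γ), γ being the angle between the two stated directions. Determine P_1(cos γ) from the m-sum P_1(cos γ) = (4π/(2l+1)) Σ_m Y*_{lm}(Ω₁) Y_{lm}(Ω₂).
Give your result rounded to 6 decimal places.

Addition theorem: P_1(cos γ) = (4π/3) Σ_m Y*_{lm}(Ω₁) Y_{lm}(Ω₂), m = −1…1:
  term(m=-1) = 0.00174 + 0.01725j   from Y*(Ω₁)=-0.03345 + 0.03742j, Y(Ω₂)=0.23310 - 0.25493j
  term(m=+0) = -0.00423 + 0.00000j   from Y*(Ω₁)=-0.48342 + 0.00000j, Y(Ω₂)=0.00874 + 0.00000j
  term(m=+1) = 0.00174 - 0.01725j   from Y*(Ω₁)=0.03345 + 0.03742j, Y(Ω₂)=-0.23310 - 0.25493j
Total Σ_m = -0.00074 + 0.00000j. Multiply by 4.188790: -0.00312 + 0.00000j. P_1(cos γ) = -0.003118

-0.003118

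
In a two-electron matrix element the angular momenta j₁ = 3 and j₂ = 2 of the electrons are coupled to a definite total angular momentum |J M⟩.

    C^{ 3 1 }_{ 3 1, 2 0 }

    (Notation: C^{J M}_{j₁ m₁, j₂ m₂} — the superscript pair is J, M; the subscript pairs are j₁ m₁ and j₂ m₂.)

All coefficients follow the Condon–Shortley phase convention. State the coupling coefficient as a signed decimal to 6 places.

√[7·2!4!2!/9! · 4!2!2!2!4!2!] = √(256/15)
  +(−1)^0/∏(0,2,2,2,2,0)! = 1/16  (running 1/16)
  +(−1)^1/∏(1,1,1,1,3,1)! = -1/6  (running -5/48)
  +(−1)^2/∏(2,0,0,0,4,2)! = 1/96  (running -3/32)
⟨..|..⟩ = √(256/15)·(-3/32) = -0.387298

-0.387298  (= −√(3/20))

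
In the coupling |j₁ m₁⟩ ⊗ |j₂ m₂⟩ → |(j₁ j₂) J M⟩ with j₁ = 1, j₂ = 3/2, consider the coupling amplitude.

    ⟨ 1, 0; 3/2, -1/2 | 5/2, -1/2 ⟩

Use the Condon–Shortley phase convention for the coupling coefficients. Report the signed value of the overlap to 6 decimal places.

+√(3/5) ≈ +0.774597

√[6·0!2!3!/6! · 1!1!1!2!2!3!] = √(12/5)
  +(−1)^0/∏(0,0,1,1,1,2)! = 1/2  (running 1/2)
⟨..|..⟩ = √(12/5)·(1/2) = +0.774597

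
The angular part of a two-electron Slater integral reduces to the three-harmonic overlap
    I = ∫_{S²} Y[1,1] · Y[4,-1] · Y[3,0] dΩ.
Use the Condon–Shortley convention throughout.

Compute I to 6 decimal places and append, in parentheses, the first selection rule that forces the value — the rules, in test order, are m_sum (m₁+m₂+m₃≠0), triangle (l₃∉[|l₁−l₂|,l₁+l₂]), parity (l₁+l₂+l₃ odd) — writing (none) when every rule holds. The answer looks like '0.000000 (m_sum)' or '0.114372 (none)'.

Checks pass: Σm=0; 8 even; l₃=3∈[3,5].
(2·1+1)(2·4+1)(2·3+1) = 189
Δ: 2! 0! 6! / 9! → 1/252
sum: t=1:−1/36 = -1/36
3j²(1 4 3; 0 0 0) = Δ·Π!·Σ² = 4/63  (sign +1)
sum: t=0:+1/72 = 1/72
3j²(1 4 3; 1 -1 0) = Δ·Π!·Σ² = 5/126  (sign -1)
combine: 4πI² = 189·4/63·5/126 = 10/21
take √, sign -1: I = -0.19466390
No selection rule forces the value: the integral is nonzero (none).

-0.194664 (none)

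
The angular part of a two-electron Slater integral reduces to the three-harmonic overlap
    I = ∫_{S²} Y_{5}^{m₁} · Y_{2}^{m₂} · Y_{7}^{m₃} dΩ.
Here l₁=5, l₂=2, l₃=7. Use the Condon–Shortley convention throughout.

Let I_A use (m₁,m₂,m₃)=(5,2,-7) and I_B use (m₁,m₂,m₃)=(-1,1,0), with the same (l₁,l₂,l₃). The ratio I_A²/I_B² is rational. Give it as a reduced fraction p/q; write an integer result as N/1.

l's match ⇒ only the (l;m) 3-j factors differ between A and B.
A: triangle coeff Δ(5,2,7) = 1/15015; Σ_t [0,0]: t=0:+1/87091200 = 1/87091200; (3j)²=1/15 [(5 2 7; 5 2 -7)], sign=+1
B: triangle coeff Δ(5,2,7) = 1/15015; Σ_t [0,0]: t=0:+1/103680 = 1/103680; (3j)²=7/429 [(5 2 7; -1 1 0)], sign=-1
I_A²/I_B² = (1/15)/(7/429) = 143/35

143/35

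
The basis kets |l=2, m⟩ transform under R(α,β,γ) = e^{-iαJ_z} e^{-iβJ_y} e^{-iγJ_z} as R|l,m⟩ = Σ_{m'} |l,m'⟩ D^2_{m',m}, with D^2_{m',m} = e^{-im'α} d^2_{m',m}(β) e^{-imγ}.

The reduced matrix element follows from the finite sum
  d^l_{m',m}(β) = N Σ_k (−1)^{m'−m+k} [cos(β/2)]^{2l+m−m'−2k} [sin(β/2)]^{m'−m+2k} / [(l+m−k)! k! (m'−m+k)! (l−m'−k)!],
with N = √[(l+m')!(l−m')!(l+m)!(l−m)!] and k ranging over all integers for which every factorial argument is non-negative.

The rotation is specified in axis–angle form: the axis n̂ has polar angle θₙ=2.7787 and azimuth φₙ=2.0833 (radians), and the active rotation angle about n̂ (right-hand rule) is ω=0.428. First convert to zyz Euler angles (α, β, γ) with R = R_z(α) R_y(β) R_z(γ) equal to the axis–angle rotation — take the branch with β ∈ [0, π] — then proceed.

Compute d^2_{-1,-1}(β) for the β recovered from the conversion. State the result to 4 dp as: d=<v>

Axis–angle → zyz. n̂ = (sinθₙcosφₙ, sinθₙsinφₙ, cosθₙ) = (-0.174068, +0.309372, -0.934874), ω = 0.4280.
R = I cosω + sinω [n̂]ₓ + (1−cosω) n̂n̂ᵀ gives
  R = [+0.912531, +0.383164, +0.143084; -0.392879, +0.918431, +0.046159; -0.113727, -0.098336, +0.988634]
β = atan2(√(R₁₃²+R₂₃²), R₃₃) = 0.150918; α = atan2(R₂₃, R₁₃) mod 2π = 0.312058; γ = atan2(R₃₂, −R₃₁) mod 2π = 5.570236
d^2_{-1,-1}(β=0.1509) via the finite sum:
c=cos(0.150918/2)=0.997154, s=sin(0.150918/2)=0.075387; N=√[1·6·1·6]=6.000000
The bounds max(0,m−m')=0 and min(l+m,l−m')=1 give 2 terms
  k=0: (−1)^0·6.0000/(6)·0.9972^4·0.0754^0 = +0.988666
  k=1: (−1)^1·6.0000/(2)·0.9972^2·0.0754^2 = -0.016953
d^2_{-1,-1}(0.1509) = +0.988666 -0.016953 = +0.971713

d=0.9717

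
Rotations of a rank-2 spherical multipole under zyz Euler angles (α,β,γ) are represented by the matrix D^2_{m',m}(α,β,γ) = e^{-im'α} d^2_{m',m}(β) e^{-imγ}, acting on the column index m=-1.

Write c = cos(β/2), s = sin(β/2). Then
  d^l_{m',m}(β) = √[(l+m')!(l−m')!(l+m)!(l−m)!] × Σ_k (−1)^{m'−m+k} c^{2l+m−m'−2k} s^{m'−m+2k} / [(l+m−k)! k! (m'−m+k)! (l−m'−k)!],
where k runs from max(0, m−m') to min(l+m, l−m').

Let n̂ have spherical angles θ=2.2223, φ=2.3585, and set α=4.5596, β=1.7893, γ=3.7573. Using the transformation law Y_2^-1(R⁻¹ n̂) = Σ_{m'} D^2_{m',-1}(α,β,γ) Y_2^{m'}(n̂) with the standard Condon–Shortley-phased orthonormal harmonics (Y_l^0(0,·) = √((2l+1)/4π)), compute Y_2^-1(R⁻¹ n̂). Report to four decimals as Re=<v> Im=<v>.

Re=0.0492 Im=0.2330

Need the full column D^2_{m',-1} for m'=−2..2 at α=4.5596, β=1.7893, γ=3.7573.
cos(β/2)=0.625792, sin(β/2)=0.779990
d^2_{-2,-1}: single k=1 term ⇒ +0.382304;  D = +0.364066+0.116672i
d^2_{-1,-1}: k∈[0..1] ⇒ +0.153363 -0.714758 = -0.561396;  D = +0.250698-0.502311i
d^2_{0,-1}: k∈[0..1] ⇒ -0.468225 +0.727399 = +0.259174;  D = -0.211581-0.149683i
d^2_{1,-1}: k∈[0..1] ⇒ +0.714758 -0.370132 = +0.344627;  D = +0.239534-0.247772i
d^2_{2,-1}: single k=0 term ⇒ -0.593919;  D = -0.359200-0.472985i
Y_2^{m'}(θ=2.2223,φ=2.3585) and Σ D·Y over m':
  (+0.3641+0.1167i)·(+0.0011+0.2442i)  (+0.2507-0.5023i)·(+0.2640+0.2628i)  (-0.2116-0.1497i)·(+0.0325+0.0000i)  (+0.2395-0.2478i)·(-0.2640+0.2628i)  (-0.3592-0.4730i)·(+0.0011-0.2442i)
Y_2^-1(R⁻¹ n̂) = +0.049173+0.233011i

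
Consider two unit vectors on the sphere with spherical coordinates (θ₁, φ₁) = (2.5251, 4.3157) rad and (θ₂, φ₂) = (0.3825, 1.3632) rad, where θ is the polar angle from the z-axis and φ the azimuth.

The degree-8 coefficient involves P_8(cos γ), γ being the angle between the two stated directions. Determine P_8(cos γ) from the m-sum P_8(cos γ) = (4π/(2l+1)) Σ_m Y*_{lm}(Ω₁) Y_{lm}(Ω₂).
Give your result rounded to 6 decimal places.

Term-by-term m-sum for l=8 (normalisation 4π/17 = 0.739198):
  m=-8: (-0.006433, 0.000205) × (-0.000017, 0.000193) = (0.000000, -0.000001)  (running Σ = (0.000000, -0.000001))
  m=-7: (-0.012961, 0.033942) × (-0.001917, 0.000226) = (0.000017, -0.000068)  (running Σ = (0.000017, -0.000069))
  m=-6: (0.091458, 0.087180) × (-0.003873, -0.011485) = (0.000647, -0.001388)  (running Σ = (0.000664, -0.001457))
  m=-5: (0.274316, -0.120091) × (0.046647, -0.027508) = (0.009493, -0.013148)  (running Σ = (0.010157, -0.014605))
  m=-4: (-0.007540, -0.472398) × (0.118575, 0.129754) = (0.060401, -0.056993)  (running Σ = (0.070558, -0.071598))
  m=-3: (-0.380469, -0.152286) × (-0.233798, 0.325565) = (0.138532, -0.088263)  (running Σ = (0.209090, -0.159861))
  m=-2: (0.016381, -0.016644) × (-0.519932, -0.229196) = (-0.012332, 0.004899)  (running Σ = (0.196758, -0.154962))
  m=-1: (-0.159835, -0.381563) × (0.058954, -0.279893) = (-0.116220, 0.022242)  (running Σ = (0.080539, -0.132720))
  m=0: (-0.114574, -0.000000) × (-0.392682, 0.000000) = (0.044991, 0.000000)  (running Σ = (0.125530, -0.132720))
  m=1: (0.159835, -0.381563) × (-0.058954, -0.279893) = (-0.116220, -0.022242)  (running Σ = (0.009310, -0.154962))
  m=2: (0.016381, 0.016644) × (-0.519932, 0.229196) = (-0.012332, -0.004899)  (running Σ = (-0.003021, -0.159861))
  m=3: (0.380469, -0.152286) × (0.233798, 0.325565) = (0.138532, 0.088263)  (running Σ = (0.135510, -0.071598))
  m=4: (-0.007540, 0.472398) × (0.118575, -0.129754) = (0.060401, 0.056993)  (running Σ = (0.195912, -0.014605))
  m=5: (-0.274316, -0.120091) × (-0.046647, -0.027508) = (0.009493, 0.013148)  (running Σ = (0.205404, -0.001457))
  m=6: (0.091458, -0.087180) × (-0.003873, 0.011485) = (0.000647, 0.001388)  (running Σ = (0.206051, -0.000069))
  m=7: (0.012961, 0.033942) × (0.001917, 0.000226) = (0.000017, 0.000068)  (running Σ = (0.206069, -0.000001))
  m=8: (-0.006433, -0.000205) × (-0.000017, -0.000193) = (0.000000, 0.000001)  (running Σ = (0.206069, 0.000000))
Accumulated sum (0.206069, 0.000000); after 4π/(2l+1) scaling, (0.152326, 0.000000) ⇒ P_8 = 0.152326

0.152326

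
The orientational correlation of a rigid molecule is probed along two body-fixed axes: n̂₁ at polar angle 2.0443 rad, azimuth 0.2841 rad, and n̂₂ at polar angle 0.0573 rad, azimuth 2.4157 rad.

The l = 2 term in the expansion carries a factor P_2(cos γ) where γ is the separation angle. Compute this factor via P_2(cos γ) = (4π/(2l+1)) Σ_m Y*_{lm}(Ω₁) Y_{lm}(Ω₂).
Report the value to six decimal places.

-0.150983

Expand P_2 via completeness: Σ_{m} conj(Y_{2,m}) at Ω₁ times Y_{2,m} at Ω₂ —
  m=-2: Y*=(0.257877, 0.164637)  Y=(0.000150, 0.001258)  product (-0.000168, 0.000349)
  m=-1: Y*=(-0.300960, -0.087880)  Y=(-0.033035, -0.029320)  product (0.007366, 0.011727)
  m=+0: Y*=(-0.118642, -0.000000)  Y=(0.627680, 0.000000)  product (-0.074469, -0.000000)
  m=+1: Y*=(0.300960, -0.087880)  Y=(0.033035, -0.029320)  product (0.007366, -0.011727)
  m=+2: Y*=(0.257877, -0.164637)  Y=(0.000150, -0.001258)  product (-0.000168, -0.000349)
Accumulated sum (-0.060074, 0.000000); after 4π/(2l+1) scaling, (-0.150983, 0.000000) ⇒ P_2 = -0.150983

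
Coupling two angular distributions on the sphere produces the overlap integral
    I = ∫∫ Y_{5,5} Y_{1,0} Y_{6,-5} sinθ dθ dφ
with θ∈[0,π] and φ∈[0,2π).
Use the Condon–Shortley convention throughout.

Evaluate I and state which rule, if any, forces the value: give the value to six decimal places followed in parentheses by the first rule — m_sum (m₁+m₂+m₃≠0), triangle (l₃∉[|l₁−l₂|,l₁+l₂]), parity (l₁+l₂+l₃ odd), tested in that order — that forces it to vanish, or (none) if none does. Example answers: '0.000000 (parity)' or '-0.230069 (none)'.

Checks pass: Σm=0; 12 even; l₃=6∈[4,6].
(2·5+1)(2·1+1)(2·6+1) = 429
Δ: 0! 10! 2! / 13! → 1/858
sum: t=0:+1/14400 = 1/14400
3j²(5 1 6; 0 0 0) = Δ·Π!·Σ² = 6/143  (sign +1)
sum: t=0:+1/3628800 = 1/3628800
3j²(5 1 6; 5 0 -5) = Δ·Π!·Σ² = 1/78  (sign -1)
combine: 4πI² = 429·6/143·1/78 = 3/13
take √, sign -1: I = -0.13551395
No selection rule forces the value: the integral is nonzero (none).

-0.135514 (none)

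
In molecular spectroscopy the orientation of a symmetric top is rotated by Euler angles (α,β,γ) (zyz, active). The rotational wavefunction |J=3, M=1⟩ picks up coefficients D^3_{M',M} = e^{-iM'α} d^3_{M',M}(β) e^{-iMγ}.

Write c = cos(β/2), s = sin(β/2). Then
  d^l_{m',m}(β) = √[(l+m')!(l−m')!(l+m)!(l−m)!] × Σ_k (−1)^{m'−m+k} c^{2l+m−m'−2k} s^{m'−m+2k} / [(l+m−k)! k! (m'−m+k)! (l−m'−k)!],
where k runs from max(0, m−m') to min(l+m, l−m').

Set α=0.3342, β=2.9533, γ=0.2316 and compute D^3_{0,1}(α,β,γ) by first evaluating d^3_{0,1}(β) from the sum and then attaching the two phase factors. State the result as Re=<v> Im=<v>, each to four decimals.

Re=0.3017 Im=-0.0712

Split into d^3_{0,1}(β=2.9533) × two z-phases.
Half-angle: c=0.094007, s=0.995572. N=√(6·6·24·2)=41.569219
Admissible k: 1..3 (factorial args all ≥0)
  k=1: (−1)^0·41.5692/(12)·0.0940^5·0.9956^1 = +0.000025
  k=2: (−1)^1·41.5692/(4)·0.0940^3·0.9956^3 = -0.008520
  k=3: (−1)^2·41.5692/(12)·0.0940^1·0.9956^5 = +0.318504
d^3_{0,1}(2.9533) = +0.000025 -0.008520 +0.318504 = +0.310010
Attach z-rotation phases: D = e^{-i(0)(0.3342)}·(+0.310010)·e^{-i(1)(0.2316)} = +0.301732-0.071158i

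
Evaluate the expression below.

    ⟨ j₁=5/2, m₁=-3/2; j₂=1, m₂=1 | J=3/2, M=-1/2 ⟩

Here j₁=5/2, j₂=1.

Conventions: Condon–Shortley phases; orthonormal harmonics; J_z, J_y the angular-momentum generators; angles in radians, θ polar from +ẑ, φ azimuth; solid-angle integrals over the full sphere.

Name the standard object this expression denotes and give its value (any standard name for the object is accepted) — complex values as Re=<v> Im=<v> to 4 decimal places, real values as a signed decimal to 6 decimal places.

This is a Clebsch–Gordan (vector-coupling) coefficient.
√[4·2!3!0!/6! · 1!4!2!0!1!2!] = √(32/5)
  +(−1)^2/∏(2,0,2,0,1,0)! = 1/4  (running 1/4)
⟨..|..⟩ = √(32/5)·(1/4) = +0.632456

Clebsch–Gordan coefficient, +√(2/5) ≈ +0.632456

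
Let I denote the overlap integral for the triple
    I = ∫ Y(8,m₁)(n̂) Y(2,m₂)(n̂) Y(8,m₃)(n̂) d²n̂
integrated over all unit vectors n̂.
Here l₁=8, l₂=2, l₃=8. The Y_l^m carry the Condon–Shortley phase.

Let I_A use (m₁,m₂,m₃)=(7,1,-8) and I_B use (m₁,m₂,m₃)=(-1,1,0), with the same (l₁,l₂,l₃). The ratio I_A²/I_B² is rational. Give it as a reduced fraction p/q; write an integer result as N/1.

Same 8,2,8: normalisation and zero-m 3j drop out of the ratio.
A: Δ: 2! 14! 2! / 19! → 1/348840; sum: t=1:−1/174356582400 = -1/174356582400; 3j²(8 2 8; 7 1 -8) = Δ·Π!·Σ² = 5/323  (sign -1)
B: Δ: 2! 14! 2! / 19! → 1/348840; sum: t=1:−1/58060800 t=2:+1/50803200 = 1/406425600; 3j²(8 2 8; -1 1 0) = Δ·Π!·Σ² = 1/3230  (sign +1)
I_A²/I_B² = (5/323)/(1/3230) = 50/1

50/1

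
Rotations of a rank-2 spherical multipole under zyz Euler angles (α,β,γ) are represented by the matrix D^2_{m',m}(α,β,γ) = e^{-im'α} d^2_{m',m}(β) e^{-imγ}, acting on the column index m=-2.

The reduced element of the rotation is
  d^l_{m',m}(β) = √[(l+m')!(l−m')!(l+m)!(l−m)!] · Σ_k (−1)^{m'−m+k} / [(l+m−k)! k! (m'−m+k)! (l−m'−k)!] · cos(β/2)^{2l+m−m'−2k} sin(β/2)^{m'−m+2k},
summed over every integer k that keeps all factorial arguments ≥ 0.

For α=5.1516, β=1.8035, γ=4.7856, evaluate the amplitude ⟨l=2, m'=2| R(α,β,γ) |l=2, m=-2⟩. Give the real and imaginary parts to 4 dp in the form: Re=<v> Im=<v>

Re=0.2816 Im=-0.2530

Split into d^2_{2,-2}(β=1.8035) × two z-phases.
Half-angle: c=0.620238, s=0.784414. N=√(24·1·1·24)=24.000000
Admissible k: 0..0 (factorial args all ≥0)
  k=0: (−1)^4·24.0000/(24)·0.6202^0·0.7844^4 = +0.378600
d^2_{2,-2}(1.8035) = +0.378600
D = (-0.638367+0.769733i)·(+0.378600)·(-0.989299-0.145899i) = +0.281617-0.253040i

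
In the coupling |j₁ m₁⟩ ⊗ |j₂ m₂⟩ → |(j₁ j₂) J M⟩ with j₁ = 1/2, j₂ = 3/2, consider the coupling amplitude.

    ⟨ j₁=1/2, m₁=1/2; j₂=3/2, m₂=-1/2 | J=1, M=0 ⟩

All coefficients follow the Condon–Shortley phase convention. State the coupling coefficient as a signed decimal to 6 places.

j₁+j₂−J=1  J+j₁−j₂=0  J−j₁+j₂=2  j₁+j₂+J+1=4
(j₁±m₁, j₂±m₂, J±M) = (1,0,1,2,1,1)
P² = 1/2
sum k=0..0:
  [0] +1/1 = 1
S = 1
C² = P²·S² = 1/2 ; C = +0.707107

+0.707107  (= +√(1/2))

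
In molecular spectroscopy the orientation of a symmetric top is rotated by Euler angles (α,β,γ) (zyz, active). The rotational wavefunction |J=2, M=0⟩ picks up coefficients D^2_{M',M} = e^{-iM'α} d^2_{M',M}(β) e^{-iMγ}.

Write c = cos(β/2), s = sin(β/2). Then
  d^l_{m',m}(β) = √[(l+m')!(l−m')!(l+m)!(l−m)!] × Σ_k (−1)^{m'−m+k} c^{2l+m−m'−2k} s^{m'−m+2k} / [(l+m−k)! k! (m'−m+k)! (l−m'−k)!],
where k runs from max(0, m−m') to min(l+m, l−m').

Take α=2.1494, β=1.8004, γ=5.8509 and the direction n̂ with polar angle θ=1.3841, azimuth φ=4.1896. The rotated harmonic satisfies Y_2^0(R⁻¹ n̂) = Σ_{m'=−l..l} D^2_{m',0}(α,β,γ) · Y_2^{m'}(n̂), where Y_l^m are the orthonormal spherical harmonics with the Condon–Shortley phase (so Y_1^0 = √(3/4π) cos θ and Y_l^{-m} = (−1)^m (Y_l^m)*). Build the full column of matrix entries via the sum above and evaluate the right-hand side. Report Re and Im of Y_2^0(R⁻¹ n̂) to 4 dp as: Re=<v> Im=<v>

Need the full column D^2_{m',0} for m'=−2..2 at α=2.1494, β=1.8004, γ=5.8509.
cos(β/2)=0.621453, sin(β/2)=0.783451
d^2_{-2,0}: single k=2 term ⇒ +0.580653;  D = -0.233363-0.531695i
d^2_{-1,0}: k∈[1..2] ⇒ +0.460588 -0.732015 = -0.271427;  D = +0.148431-0.227246i
d^2_{0,0}: k∈[0..2] ⇒ +0.149154 -0.948202 +0.376745 = -0.422303;  D = -0.422303+0.000000i
d^2_{1,0}: k∈[0..1] ⇒ -0.460588 +0.732015 = +0.271427;  D = -0.148431-0.227246i
d^2_{2,0}: single k=0 term ⇒ +0.580653;  D = -0.233363+0.531695i
Y_2^{m'}(θ=1.3841,φ=4.1896) and Σ D·Y over m':
  (-0.2334-0.5317i)·(-0.1870-0.3227i)  (+0.1484-0.2272i)·(-0.0704+0.1221i)  (-0.4223+0.0000i)·(-0.2828+0.0000i)  (-0.1484-0.2272i)·(+0.0704+0.1221i)  (-0.2334+0.5317i)·(-0.1870+0.3227i)
Y_2^0(R⁻¹ n̂) = -0.101845+0.000000i

Re=-0.1018 Im=0.0000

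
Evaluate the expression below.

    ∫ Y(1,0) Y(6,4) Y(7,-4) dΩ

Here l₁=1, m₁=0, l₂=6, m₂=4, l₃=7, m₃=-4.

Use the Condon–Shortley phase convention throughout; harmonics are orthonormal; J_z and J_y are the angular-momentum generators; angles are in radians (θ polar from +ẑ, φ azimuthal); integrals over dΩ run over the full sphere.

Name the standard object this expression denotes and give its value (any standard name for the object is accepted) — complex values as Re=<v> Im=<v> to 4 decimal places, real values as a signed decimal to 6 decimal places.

Gaunt coefficient, +0.201000

This is a Gaunt coefficient — the integral of a triple product of spherical harmonics over the sphere.
Checks pass: Σm=0; 14 even; l₃=7∈[5,7].
(2·1+1)(2·6+1)(2·7+1) = 585
Δ: 0! 2! 12! / 15! → 1/1365
sum: t=0:+1/518400 = 1/518400
3j²(1 6 7; 0 0 0) = Δ·Π!·Σ² = 7/195  (sign -1)
sum: t=0:+1/7257600 = 1/7257600
3j²(1 6 7; 0 4 -4) = Δ·Π!·Σ² = 11/455  (sign -1)
combine: 4πI² = 585·7/195·11/455 = 33/65
take √, sign +1: I = 0.20099968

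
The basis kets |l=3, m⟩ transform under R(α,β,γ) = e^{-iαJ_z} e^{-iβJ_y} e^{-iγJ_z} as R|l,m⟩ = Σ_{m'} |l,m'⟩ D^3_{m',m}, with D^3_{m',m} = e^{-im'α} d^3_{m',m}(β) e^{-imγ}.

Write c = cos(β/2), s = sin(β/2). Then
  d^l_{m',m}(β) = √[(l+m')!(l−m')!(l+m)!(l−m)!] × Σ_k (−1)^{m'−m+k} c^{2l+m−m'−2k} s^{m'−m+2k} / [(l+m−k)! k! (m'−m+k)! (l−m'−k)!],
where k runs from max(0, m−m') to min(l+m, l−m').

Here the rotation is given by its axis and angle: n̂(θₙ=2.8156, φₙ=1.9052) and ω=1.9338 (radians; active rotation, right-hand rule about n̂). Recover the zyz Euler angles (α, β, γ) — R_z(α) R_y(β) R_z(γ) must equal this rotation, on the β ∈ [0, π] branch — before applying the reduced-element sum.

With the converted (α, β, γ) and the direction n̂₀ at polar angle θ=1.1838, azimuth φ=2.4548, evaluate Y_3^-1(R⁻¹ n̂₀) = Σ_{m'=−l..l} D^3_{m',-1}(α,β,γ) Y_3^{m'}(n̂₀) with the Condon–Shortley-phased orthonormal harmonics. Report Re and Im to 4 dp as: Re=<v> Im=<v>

Re=0.1035 Im=-0.2671

Axis–angle → zyz. n̂ = (sinθₙcosφₙ, sinθₙsinφₙ, cosθₙ) = (-0.105108, +0.302509, -0.947333), ω = 1.9338.
R = I cosω + sinω [n̂]ₓ + (1−cosω) n̂n̂ᵀ gives
  R = [-0.340113, +0.842513, +0.417725; -0.928686, -0.231077, -0.290078; -0.147868, -0.486595, +0.861023]
β = atan2(√(R₁₃²+R₂₃²), R₃₃) = 0.533518; α = atan2(R₂₃, R₁₃) mod 2π = 5.676212; γ = atan2(R₃₂, −R₃₁) mod 2π = 5.007404
Need the full column D^3_{m',-1} for m'=−3..3 at α=5.6762, β=0.5335, γ=5.0074.
cos(β/2)=0.964630, sin(β/2)=0.263607
d^3_{-3,-1}: single k=2 term ⇒ +0.233025;  D = -0.232790-0.010457i
d^3_{-2,-1}: k∈[1..2] ⇒ +0.696243 -0.103988 = +0.592255;  D = -0.470816-0.359303i
d^3_{-1,-1}: k∈[0..2] ⇒ +0.805685 -0.481334 +0.026959 = +0.351310;  D = -0.107825-0.334354i
d^3_{0,-1}: k∈[0..2] ⇒ -0.762696 +0.170869 -0.004253 = -0.596080;  D = -0.173313+0.570328i
d^3_{1,-1}: k∈[0..2] ⇒ +0.361000 -0.035945 +0.000336 = +0.325391;  D = +0.255289-0.201759i
d^3_{2,-1}: k∈[0..1] ⇒ -0.103988 +0.003883 = -0.100105;  D = -0.099914+0.006186i
d^3_{3,-1}: single k=0 term ⇒ +0.017402;  D = +0.014879+0.009023i
Y_3^{m'}(θ=1.1838,φ=2.4548) and Σ D·Y over m':
  (-0.2328-0.0105i)·(+0.1558-0.2924i)  (-0.4708-0.3593i)·(+0.0648+0.3244i)  (-0.1078-0.3344i)·(+0.0666+0.0546i)  (-0.1733+0.5703i)·(-0.3222+0.0000i)  (+0.2553-0.2018i)·(-0.0666+0.0546i)  (-0.0999+0.0062i)·(+0.0648-0.3244i)  (+0.0149+0.0090i)·(-0.1558-0.2924i)
Y_3^-1(R⁻¹ n̂) = +0.103489-0.267051i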